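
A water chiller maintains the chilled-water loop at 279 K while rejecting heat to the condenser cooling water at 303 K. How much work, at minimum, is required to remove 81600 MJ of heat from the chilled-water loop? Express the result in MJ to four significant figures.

The reservoir spacing is ΔT = 303 − 279 = 24.00 K.
The reversible limit is COP_R = T_C/ΔT = 11.63, so W_min = Q_C/COP = Q_C·ΔT/T_C.
W_min = 81600 × 24.00/279.00 = 7019 MJ.

7019 MJ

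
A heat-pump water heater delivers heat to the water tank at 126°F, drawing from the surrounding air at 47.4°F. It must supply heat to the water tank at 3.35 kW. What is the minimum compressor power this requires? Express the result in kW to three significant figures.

In absolute terms T_C = 281.71 K and T_H = 325.37 K, so ΔT = 43.67 K.
COP_Carnot = T_H/ΔT = 325.37/43.67 = 7.451.
Ẇ_min = Q̇/COP_Carnot = 3.350/7.451 = 0.4496 kW.

0.450 kW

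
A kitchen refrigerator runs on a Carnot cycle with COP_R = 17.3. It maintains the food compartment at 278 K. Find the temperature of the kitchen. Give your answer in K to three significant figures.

294 K

COP_R = T_C/(T_H − T_C) gives T_H − T_C = T_C/COP.
With T_C = 278.00 K, T_H = 278.00 × (1 + 1/17.3) = 294.07 K.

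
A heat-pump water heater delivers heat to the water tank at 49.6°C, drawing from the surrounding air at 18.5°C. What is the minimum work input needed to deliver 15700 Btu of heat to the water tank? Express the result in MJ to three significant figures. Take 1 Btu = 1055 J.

1.60 MJ

In absolute terms T_C = 291.65 K and T_H = 322.75 K, so ΔT = 31.10 K.
The reversible limit is COP_HP = T_H/ΔT = 10.38, so W_min = Q_H/COP = Q_H·ΔT/T_H.
W_min = 15700 × 31.10/322.75 = 1513 Btu = 1.596 MJ.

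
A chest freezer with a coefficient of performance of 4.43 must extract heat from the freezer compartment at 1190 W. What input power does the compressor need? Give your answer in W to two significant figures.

Ẇ = Q̇_C/COP = 1190/4.43 = 268.6 W.

270 W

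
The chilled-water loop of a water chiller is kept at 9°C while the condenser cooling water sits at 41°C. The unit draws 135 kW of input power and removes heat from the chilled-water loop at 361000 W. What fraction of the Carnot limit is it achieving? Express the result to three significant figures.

0.303

Converting, Q̇_C = 361000 W = 361.0 kW, so COP_actual = Q̇_C/Ẇ = 361.0/135.0 = 2.674.
In absolute terms T_C = 282.15 K and T_H = 314.15 K, so ΔT = 32.00 K.
COP_Carnot = T_C/ΔT = 282.15/32.00 = 8.817.
η_II = COP_actual/COP_Carnot = 2.674/8.817 = 0.3033.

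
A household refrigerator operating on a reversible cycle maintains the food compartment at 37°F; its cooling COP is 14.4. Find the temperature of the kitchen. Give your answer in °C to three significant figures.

COP_R = T_C/(T_H − T_C) gives T_H − T_C = T_C/COP.
With T_C = 275.93 K, T_H = 275.93 × (1 + 1/14.4) = 295.09 K.
Converting, 295.09 K = 21.94°C.

21.9 °C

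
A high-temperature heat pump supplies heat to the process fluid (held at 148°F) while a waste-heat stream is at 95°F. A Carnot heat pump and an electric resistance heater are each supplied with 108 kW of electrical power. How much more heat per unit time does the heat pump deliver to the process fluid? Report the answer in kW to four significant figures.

1130 kW

In absolute terms T_C = 308.15 K and T_H = 337.59 K, so ΔT = 29.44 K.
COP_Carnot = T_H/ΔT = 337.59/29.44 = 11.47.
The heat pump delivers Q̇_H = COP × Ẇ = 1238 kW; the resistance heater delivers Ẇ = 108.0 kW.
Extra = (COP − 1)·Ẇ = 1130 kW.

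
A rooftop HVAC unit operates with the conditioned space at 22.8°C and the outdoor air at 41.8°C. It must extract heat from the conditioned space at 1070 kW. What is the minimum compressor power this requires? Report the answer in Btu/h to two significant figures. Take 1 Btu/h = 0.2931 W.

In absolute terms T_C = 295.95 K and T_H = 314.95 K, so ΔT = 19.00 K.
COP_Carnot = T_C/ΔT = 295.95/19.00 = 15.58.
Ẇ_min = Q̇/COP_Carnot = 1070/15.58 = 68.69 kW = 234400 Btu/h.

230000 Btu/h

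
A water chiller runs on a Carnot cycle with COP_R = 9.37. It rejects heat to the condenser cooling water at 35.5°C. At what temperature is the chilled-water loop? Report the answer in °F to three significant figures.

42.3 °F

For a Carnot refrigerator COP_R = T_C/(T_H − T_C), so T_C = COP·T_H/(1 + COP).
With T_H = 308.65 K, T_C = 9.37 × 308.65/10.37 = 278.89 K.
Converting, 278.89 K = 42.33°F.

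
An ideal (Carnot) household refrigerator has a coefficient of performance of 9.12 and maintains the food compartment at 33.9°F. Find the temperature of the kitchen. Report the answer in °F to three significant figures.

COP_R = T_C/(T_H − T_C) gives T_H − T_C = T_C/COP.
With T_C = 274.21 K, T_H = 274.21 × (1 + 1/9.12) = 304.27 K.
Converting, 304.27 K = 88.02°F.

88.0 °F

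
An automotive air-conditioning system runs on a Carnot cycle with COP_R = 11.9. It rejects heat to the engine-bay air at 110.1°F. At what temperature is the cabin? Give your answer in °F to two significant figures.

For a Carnot refrigerator COP_R = T_C/(T_H − T_C), so T_C = COP·T_H/(1 + COP).
With T_H = 316.54 K, T_C = 11.9 × 316.54/12.90 = 292.00 K.
Converting, 292.00 K = 65.93°F.

66 °F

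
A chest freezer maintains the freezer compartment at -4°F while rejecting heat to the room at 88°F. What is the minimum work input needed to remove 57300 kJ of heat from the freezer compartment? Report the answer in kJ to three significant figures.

In absolute terms T_C = 253.15 K and T_H = 304.26 K, so ΔT = 51.11 K.
The reversible limit is COP_R = T_C/ΔT = 4.953, so W_min = Q_C/COP = Q_C·ΔT/T_C.
W_min = 57300 × 51.11/253.15 = 11570 kJ.

11600 kJ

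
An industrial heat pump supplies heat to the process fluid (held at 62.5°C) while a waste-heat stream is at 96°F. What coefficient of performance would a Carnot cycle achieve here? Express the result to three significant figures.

12.5

In absolute terms T_C = 308.71 K and T_H = 335.65 K, so ΔT = 26.94 K.
For a reversible cycle, COP_Carnot = T_H/ΔT = 335.65/26.94 = 12.46.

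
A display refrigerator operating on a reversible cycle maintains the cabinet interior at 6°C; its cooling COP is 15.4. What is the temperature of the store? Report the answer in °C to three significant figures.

COP_R = T_C/(T_H − T_C) gives T_H − T_C = T_C/COP.
With T_C = 279.15 K, T_H = 279.15 × (1 + 1/15.4) = 297.28 K.
Converting, 297.28 K = 24.13°C.

24.1 °C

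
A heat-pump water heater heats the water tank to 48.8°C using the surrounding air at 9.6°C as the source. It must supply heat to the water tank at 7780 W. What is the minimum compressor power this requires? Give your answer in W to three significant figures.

947 W

In absolute terms T_C = 282.75 K and T_H = 321.95 K, so ΔT = 39.20 K.
COP_Carnot = T_H/ΔT = 321.95/39.20 = 8.213.
Ẇ_min = Q̇/COP_Carnot = 7780/8.213 = 947.3 W.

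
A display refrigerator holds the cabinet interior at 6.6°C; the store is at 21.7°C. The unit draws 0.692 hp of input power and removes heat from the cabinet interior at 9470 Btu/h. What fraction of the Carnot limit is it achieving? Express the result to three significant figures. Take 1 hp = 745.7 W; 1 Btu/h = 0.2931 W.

Converting, Q̇_C = 9470 Btu/h = 3.722 hp, so COP_actual = Q̇_C/Ẇ = 3.722/0.6920 = 5.379.
In absolute terms T_C = 279.75 K and T_H = 294.85 K, so ΔT = 15.10 K.
COP_Carnot = T_C/ΔT = 279.75/15.10 = 18.53.
η_II = COP_actual/COP_Carnot = 5.379/18.53 = 0.2903.

0.290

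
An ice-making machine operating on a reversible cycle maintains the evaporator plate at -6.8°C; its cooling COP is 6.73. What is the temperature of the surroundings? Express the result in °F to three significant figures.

91.0 °F

COP_R = T_C/(T_H − T_C) gives T_H − T_C = T_C/COP.
With T_C = 266.35 K, T_H = 266.35 × (1 + 1/6.73) = 305.93 K.
Converting, 305.93 K = 91.00°F.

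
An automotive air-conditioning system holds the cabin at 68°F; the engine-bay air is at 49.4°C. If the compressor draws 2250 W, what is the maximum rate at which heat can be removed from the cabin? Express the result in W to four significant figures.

22430 W

In absolute terms T_C = 293.15 K and T_H = 322.55 K, so ΔT = 29.40 K.
COP_Carnot = T_C/ΔT = 293.15/29.40 = 9.971.
Q̇_max = COP_Carnot × Ẇ = 9.971 × 2250 W = 22430 W.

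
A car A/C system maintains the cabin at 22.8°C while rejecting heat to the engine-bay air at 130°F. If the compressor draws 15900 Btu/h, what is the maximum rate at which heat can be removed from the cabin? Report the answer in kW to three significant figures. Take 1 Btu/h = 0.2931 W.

43.6 kW

In absolute terms T_C = 295.95 K and T_H = 327.59 K, so ΔT = 31.64 K.
COP_Carnot = T_C/ΔT = 295.95/31.64 = 9.352.
Q̇_max = COP_Carnot × Ẇ = 9.352 × 15900 Btu/h = 148700 Btu/h = 43.58 kW.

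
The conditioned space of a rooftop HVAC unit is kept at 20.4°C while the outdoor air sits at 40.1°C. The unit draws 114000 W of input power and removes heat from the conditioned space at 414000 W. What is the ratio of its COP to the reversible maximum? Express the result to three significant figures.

0.244

COP_actual = Q̇_C/Ẇ = 414000/114000 = 3.632.
In absolute terms T_C = 293.55 K and T_H = 313.25 K, so ΔT = 19.70 K.
COP_Carnot = T_C/ΔT = 293.55/19.70 = 14.90.
η_II = COP_actual/COP_Carnot = 3.632/14.90 = 0.2437.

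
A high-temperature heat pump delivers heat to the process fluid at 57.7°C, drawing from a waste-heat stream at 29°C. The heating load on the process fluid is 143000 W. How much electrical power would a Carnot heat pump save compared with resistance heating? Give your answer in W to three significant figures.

In absolute terms T_C = 302.15 K and T_H = 330.85 K, so ΔT = 28.70 K.
COP_Carnot = T_H/ΔT = 330.85/28.70 = 11.53.
Resistance heating needs Ẇ_res = Q̇_H = 143000 W; the reversible heat pump needs only Ẇ_hp = Q̇_H/COP = 12400 W.
Saving = 143000 − 12400 = 130600 W.

131000 W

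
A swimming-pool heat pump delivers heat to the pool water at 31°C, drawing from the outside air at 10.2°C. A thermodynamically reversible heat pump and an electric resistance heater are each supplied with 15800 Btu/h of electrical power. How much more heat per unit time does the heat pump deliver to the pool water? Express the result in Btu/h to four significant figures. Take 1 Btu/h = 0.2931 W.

215200 Btu/h

In absolute terms T_C = 283.35 K and T_H = 304.15 K, so ΔT = 20.80 K.
COP_Carnot = T_H/ΔT = 304.15/20.80 = 14.62.
The heat pump delivers Q̇_H = COP × Ẇ = 231000 Btu/h; the resistance heater delivers Ẇ = 15800 Btu/h.
Extra = (COP − 1)·Ẇ = 215200 Btu/h.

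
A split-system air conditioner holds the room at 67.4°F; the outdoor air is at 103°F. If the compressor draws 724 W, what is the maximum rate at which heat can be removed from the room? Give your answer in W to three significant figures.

10700 W

In absolute terms T_C = 292.82 K and T_H = 312.59 K, so ΔT = 19.78 K.
COP_Carnot = T_C/ΔT = 292.82/19.78 = 14.81.
Q̇_max = COP_Carnot × Ẇ = 14.81 × 724.0 W = 10720 W.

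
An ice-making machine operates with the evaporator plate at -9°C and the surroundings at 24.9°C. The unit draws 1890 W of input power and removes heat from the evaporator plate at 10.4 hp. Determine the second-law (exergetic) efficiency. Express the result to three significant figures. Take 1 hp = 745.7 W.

Converting, Q̇_C = 10.40 hp = 7755 W, so COP_actual = Q̇_C/Ẇ = 7755/1890 = 4.103.
In absolute terms T_C = 264.15 K and T_H = 298.05 K, so ΔT = 33.90 K.
COP_Carnot = T_C/ΔT = 264.15/33.90 = 7.792.
η_II = COP_actual/COP_Carnot = 4.103/7.792 = 0.5266.

0.527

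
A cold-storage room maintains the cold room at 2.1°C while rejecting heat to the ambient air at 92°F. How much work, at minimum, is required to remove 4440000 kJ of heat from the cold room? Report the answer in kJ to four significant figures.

503800 kJ

In absolute terms T_C = 275.25 K and T_H = 306.48 K, so ΔT = 31.23 K.
The reversible limit is COP_R = T_C/ΔT = 8.813, so W_min = Q_C/COP = Q_C·ΔT/T_C.
W_min = 4440000 × 31.23/275.25 = 503800 kJ.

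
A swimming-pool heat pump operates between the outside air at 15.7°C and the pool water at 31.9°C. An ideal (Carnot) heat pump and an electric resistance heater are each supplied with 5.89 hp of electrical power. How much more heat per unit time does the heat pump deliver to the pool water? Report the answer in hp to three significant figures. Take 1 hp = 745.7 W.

In absolute terms T_C = 288.85 K and T_H = 305.05 K, so ΔT = 16.20 K.
COP_Carnot = T_H/ΔT = 305.05/16.20 = 18.83.
The heat pump delivers Q̇_H = COP × Ẇ = 110.9 hp; the resistance heater delivers Ẇ = 5.890 hp.
Extra = (COP − 1)·Ẇ = 105.0 hp.

105 hp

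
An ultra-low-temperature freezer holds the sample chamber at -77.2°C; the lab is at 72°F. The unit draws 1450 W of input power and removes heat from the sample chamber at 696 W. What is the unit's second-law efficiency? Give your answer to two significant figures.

COP_actual = Q̇_C/Ẇ = 696.0/1450 = 0.4800.
In absolute terms T_C = 195.95 K and T_H = 295.37 K, so ΔT = 99.42 K.
COP_Carnot = T_C/ΔT = 195.95/99.42 = 1.971.
η_II = COP_actual/COP_Carnot = 0.4800/1.971 = 0.2435.

0.24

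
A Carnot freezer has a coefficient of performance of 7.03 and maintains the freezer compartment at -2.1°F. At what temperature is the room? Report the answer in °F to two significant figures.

63 °F

COP_R = T_C/(T_H − T_C) gives T_H − T_C = T_C/COP.
With T_C = 254.21 K, T_H = 254.21 × (1 + 1/7.03) = 290.37 K.
Converting, 290.37 K = 62.99°F.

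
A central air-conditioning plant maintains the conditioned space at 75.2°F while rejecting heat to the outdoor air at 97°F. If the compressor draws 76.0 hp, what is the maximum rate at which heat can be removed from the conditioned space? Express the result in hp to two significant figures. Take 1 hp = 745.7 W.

In absolute terms T_C = 297.15 K and T_H = 309.26 K, so ΔT = 12.11 K.
COP_Carnot = T_C/ΔT = 297.15/12.11 = 24.54.
Q̇_max = COP_Carnot × Ẇ = 24.54 × 76.00 hp = 1865 hp.

1900 hp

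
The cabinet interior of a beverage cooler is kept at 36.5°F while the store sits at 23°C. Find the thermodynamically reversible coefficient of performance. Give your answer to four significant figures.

In absolute terms T_C = 275.65 K and T_H = 296.15 K, so ΔT = 20.50 K.
For a reversible cycle, COP_Carnot = T_C/ΔT = 275.65/20.50 = 13.45.

13.45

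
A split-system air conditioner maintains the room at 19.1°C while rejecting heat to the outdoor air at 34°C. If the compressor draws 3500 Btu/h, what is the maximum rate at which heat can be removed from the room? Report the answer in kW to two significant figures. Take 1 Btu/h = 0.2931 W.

In absolute terms T_C = 292.25 K and T_H = 307.15 K, so ΔT = 14.90 K.
COP_Carnot = T_C/ΔT = 292.25/14.90 = 19.61.
Q̇_max = COP_Carnot × Ẇ = 19.61 × 3500 Btu/h = 68650 Btu/h = 20.12 kW.

20 kW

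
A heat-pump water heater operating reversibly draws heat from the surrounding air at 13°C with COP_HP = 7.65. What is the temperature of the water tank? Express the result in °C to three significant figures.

COP_HP = T_H/(T_H − T_C) rearranges to T_H = COP·T_C/(COP − 1).
With T_C = 286.15 K, T_H = 7.65 × 286.15/6.650 = 329.18 K.
Converting, 329.18 K = 56.03°C.

56.0 °C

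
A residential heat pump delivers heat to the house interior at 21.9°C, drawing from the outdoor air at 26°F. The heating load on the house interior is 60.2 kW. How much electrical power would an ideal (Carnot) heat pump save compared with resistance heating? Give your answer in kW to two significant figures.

55 kW

In absolute terms T_C = 269.82 K and T_H = 295.05 K, so ΔT = 25.23 K.
COP_Carnot = T_H/ΔT = 295.05/25.23 = 11.69.
Resistance heating needs Ẇ_res = Q̇_H = 60.20 kW; the reversible heat pump needs only Ẇ_hp = Q̇_H/COP = 5.148 kW.
Saving = 60.20 − 5.148 = 55.05 kW.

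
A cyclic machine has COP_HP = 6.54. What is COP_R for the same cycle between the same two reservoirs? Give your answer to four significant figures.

Since Q_H = Q_C + W for any cycle, COP_R = Q_C/W = Q_H/W − 1.
COP_R = 6.54 − 1 = 5.54.

5.540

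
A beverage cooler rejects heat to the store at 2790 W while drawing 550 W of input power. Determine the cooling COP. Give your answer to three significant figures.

4.07

The first law gives Q̇_H = Q̇_C + Ẇ, so the three rates are Q̇_C = 2240, Q̇_H = 2790, Ẇ = 550.0 W.
COP_R = Q̇_C/Ẇ = 2240/550.0 = 4.073.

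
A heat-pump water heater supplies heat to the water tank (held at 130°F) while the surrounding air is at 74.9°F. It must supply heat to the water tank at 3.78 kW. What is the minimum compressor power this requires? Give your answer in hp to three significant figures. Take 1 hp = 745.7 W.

In absolute terms T_C = 296.98 K and T_H = 327.59 K, so ΔT = 30.61 K.
COP_Carnot = T_H/ΔT = 327.59/30.61 = 10.70.
Ẇ_min = Q̇/COP_Carnot = 3.780/10.70 = 0.3532 kW = 0.4737 hp.

0.474 hp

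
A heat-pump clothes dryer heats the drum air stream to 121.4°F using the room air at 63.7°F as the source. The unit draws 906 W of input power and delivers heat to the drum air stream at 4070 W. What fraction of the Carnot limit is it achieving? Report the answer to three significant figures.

COP_actual = Q̇_H/Ẇ = 4070/906.0 = 4.492.
In absolute terms T_C = 290.76 K and T_H = 322.82 K, so ΔT = 32.06 K.
COP_Carnot = T_H/ΔT = 322.82/32.06 = 10.07.
η_II = COP_actual/COP_Carnot = 4.492/10.07 = 0.4461.

0.446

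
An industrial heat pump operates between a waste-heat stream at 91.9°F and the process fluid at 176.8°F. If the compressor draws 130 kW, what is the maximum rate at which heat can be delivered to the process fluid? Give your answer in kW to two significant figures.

In absolute terms T_C = 306.43 K and T_H = 353.59 K, so ΔT = 47.17 K.
COP_Carnot = T_H/ΔT = 353.59/47.17 = 7.497.
Q̇_max = COP_Carnot × Ẇ = 7.497 × 130.0 kW = 974.6 kW.

970 kW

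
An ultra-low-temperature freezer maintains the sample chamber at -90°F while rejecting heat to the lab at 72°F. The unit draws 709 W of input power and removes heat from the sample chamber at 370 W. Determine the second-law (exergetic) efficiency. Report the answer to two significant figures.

COP_actual = Q̇_C/Ẇ = 370.0/709.0 = 0.5219.
In absolute terms T_C = 205.37 K and T_H = 295.37 K, so ΔT = 90.00 K.
COP_Carnot = T_C/ΔT = 205.37/90.00 = 2.282.
η_II = COP_actual/COP_Carnot = 0.5219/2.282 = 0.2287.

0.23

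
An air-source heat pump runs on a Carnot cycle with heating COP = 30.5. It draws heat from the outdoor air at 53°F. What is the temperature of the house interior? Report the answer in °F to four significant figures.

COP_HP = T_H/(T_H − T_C) rearranges to T_H = COP·T_C/(COP − 1).
With T_C = 284.82 K, T_H = 30.5 × 284.82/29.50 = 294.47 K.
Converting, 294.47 K = 70.38°F.

70.38 °F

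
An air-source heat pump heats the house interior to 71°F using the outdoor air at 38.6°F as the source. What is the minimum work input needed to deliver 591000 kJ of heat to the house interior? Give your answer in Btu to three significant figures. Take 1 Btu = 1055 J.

34200 Btu

In absolute terms T_C = 276.82 K and T_H = 294.82 K, so ΔT = 18.00 K.
The reversible limit is COP_HP = T_H/ΔT = 16.38, so W_min = Q_H/COP = Q_H·ΔT/T_H.
W_min = 591000 × 18.00/294.82 = 36080 kJ = 34200 Btu.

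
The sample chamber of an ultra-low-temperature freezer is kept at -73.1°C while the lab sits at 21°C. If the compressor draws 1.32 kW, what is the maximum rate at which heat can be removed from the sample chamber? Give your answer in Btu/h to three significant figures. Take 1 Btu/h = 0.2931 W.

In absolute terms T_C = 200.05 K and T_H = 294.15 K, so ΔT = 94.10 K.
COP_Carnot = T_C/ΔT = 200.05/94.10 = 2.126.
Q̇_max = COP_Carnot × Ẇ = 2.126 × 1.320 kW = 2.806 kW = 9574 Btu/h.

9570 Btu/h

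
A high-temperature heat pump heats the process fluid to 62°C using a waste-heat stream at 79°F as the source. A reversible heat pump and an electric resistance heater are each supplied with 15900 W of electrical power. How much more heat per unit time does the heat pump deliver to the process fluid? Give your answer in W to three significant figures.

133000 W

In absolute terms T_C = 299.26 K and T_H = 335.15 K, so ΔT = 35.89 K.
COP_Carnot = T_H/ΔT = 335.15/35.89 = 9.339.
The heat pump delivers Q̇_H = COP × Ẇ = 148500 W; the resistance heater delivers Ẇ = 15900 W.
Extra = (COP − 1)·Ẇ = 132600 W.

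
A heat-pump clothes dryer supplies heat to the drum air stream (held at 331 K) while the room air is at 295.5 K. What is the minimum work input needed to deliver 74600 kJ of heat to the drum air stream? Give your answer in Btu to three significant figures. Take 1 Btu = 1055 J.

The reservoir spacing is ΔT = 331 − 295.5 = 35.50 K.
The reversible limit is COP_HP = T_H/ΔT = 9.324, so W_min = Q_H/COP = Q_H·ΔT/T_H.
W_min = 74600 × 35.50/331.00 = 8001 kJ = 7584 Btu.

7580 Btu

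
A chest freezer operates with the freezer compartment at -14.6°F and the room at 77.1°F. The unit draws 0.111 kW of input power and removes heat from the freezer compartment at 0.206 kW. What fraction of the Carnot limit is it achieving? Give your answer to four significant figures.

COP_actual = Q̇_C/Ẇ = 0.2060/0.1110 = 1.856.
In absolute terms T_C = 247.26 K and T_H = 298.21 K, so ΔT = 50.94 K.
COP_Carnot = T_C/ΔT = 247.26/50.94 = 4.854.
η_II = COP_actual/COP_Carnot = 1.856/4.854 = 0.3824.

0.3824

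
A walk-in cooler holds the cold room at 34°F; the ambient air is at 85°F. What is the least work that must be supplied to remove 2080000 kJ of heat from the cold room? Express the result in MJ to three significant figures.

In absolute terms T_C = 274.26 K and T_H = 302.59 K, so ΔT = 28.33 K.
The reversible limit is COP_R = T_C/ΔT = 9.680, so W_min = Q_C/COP = Q_C·ΔT/T_C.
W_min = 2080000 × 28.33/274.26 = 214900 kJ = 214.9 MJ.

215 MJ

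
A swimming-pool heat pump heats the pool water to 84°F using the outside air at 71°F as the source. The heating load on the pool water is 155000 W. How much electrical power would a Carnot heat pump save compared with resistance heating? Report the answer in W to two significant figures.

In absolute terms T_C = 294.82 K and T_H = 302.04 K, so ΔT = 7.222 K.
COP_Carnot = T_H/ΔT = 302.04/7.222 = 41.82.
Resistance heating needs Ẇ_res = Q̇_H = 155000 W; the reversible heat pump needs only Ẇ_hp = Q̇_H/COP = 3706 W.
Saving = 155000 − 3706 = 151300 W.

150000 W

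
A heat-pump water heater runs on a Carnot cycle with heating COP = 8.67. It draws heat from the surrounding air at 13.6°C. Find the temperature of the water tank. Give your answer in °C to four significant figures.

COP_HP = T_H/(T_H − T_C) rearranges to T_H = COP·T_C/(COP − 1).
With T_C = 286.75 K, T_H = 8.67 × 286.75/7.670 = 324.14 K.
Converting, 324.14 K = 50.99°C.

50.99 °C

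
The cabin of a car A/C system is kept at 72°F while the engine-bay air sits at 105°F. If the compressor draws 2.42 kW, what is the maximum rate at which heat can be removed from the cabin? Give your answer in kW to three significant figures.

In absolute terms T_C = 295.37 K and T_H = 313.71 K, so ΔT = 18.33 K.
COP_Carnot = T_C/ΔT = 295.37/18.33 = 16.11.
Q̇_max = COP_Carnot × Ẇ = 16.11 × 2.420 kW = 38.99 kW.

39.0 kW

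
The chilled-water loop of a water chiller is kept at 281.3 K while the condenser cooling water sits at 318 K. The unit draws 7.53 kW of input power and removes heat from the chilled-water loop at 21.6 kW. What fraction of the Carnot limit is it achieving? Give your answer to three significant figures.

0.374

COP_actual = Q̇_C/Ẇ = 21.60/7.530 = 2.869.
The reservoir spacing is ΔT = 318 − 281.3 = 36.70 K.
COP_Carnot = T_C/ΔT = 281.30/36.70 = 7.665.
η_II = COP_actual/COP_Carnot = 2.869/7.665 = 0.3742.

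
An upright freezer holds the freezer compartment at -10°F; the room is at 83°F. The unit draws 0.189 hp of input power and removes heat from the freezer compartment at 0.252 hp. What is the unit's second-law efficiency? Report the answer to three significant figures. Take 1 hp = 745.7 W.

0.276

COP_actual = Q̇_C/Ẇ = 0.2520/0.1890 = 1.333.
In absolute terms T_C = 249.82 K and T_H = 301.48 K, so ΔT = 51.67 K.
COP_Carnot = T_C/ΔT = 249.82/51.67 = 4.835.
η_II = COP_actual/COP_Carnot = 1.333/4.835 = 0.2758.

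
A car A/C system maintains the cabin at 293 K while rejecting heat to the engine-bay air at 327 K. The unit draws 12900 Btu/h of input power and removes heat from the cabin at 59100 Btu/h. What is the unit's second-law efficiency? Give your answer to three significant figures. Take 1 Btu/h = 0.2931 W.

0.532

COP_actual = Q̇_C/Ẇ = 59100/12900 = 4.581.
The reservoir spacing is ΔT = 327 − 293 = 34.00 K.
COP_Carnot = T_C/ΔT = 293.00/34.00 = 8.618.
η_II = COP_actual/COP_Carnot = 4.581/8.618 = 0.5316.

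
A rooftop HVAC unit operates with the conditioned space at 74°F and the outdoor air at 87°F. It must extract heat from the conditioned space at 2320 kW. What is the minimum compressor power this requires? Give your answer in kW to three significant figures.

56.5 kW

In absolute terms T_C = 296.48 K and T_H = 303.71 K, so ΔT = 7.222 K.
COP_Carnot = T_C/ΔT = 296.48/7.222 = 41.05.
Ẇ_min = Q̇/COP_Carnot = 2320/41.05 = 56.51 kW.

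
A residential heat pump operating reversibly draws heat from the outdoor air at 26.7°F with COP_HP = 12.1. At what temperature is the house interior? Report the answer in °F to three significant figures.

COP_HP = T_H/(T_H − T_C) rearranges to T_H = COP·T_C/(COP − 1).
With T_C = 270.21 K, T_H = 12.1 × 270.21/11.10 = 294.55 K.
Converting, 294.55 K = 70.52°F.

70.5 °F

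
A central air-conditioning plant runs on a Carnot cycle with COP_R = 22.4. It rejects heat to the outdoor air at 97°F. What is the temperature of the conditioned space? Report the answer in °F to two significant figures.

73 °F

For a Carnot refrigerator COP_R = T_C/(T_H − T_C), so T_C = COP·T_H/(1 + COP).
With T_H = 309.26 K, T_C = 22.4 × 309.26/23.40 = 296.04 K.
Converting, 296.04 K = 73.21°F.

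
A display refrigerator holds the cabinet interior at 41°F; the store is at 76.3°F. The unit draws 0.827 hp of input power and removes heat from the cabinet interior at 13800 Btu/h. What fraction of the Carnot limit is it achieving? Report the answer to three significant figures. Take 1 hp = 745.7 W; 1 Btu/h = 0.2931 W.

Converting, Q̇_C = 13800 Btu/h = 5.424 hp, so COP_actual = Q̇_C/Ẇ = 5.424/0.8270 = 6.559.
In absolute terms T_C = 278.15 K and T_H = 297.76 K, so ΔT = 19.61 K.
COP_Carnot = T_C/ΔT = 278.15/19.61 = 14.18.
η_II = COP_actual/COP_Carnot = 6.559/14.18 = 0.4624.

0.462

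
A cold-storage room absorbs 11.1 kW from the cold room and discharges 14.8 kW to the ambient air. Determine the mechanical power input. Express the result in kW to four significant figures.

3.700 kW

For a cyclic device the first law requires Q̇_H = Q̇_C + Ẇ.
Ẇ = Q̇_H − Q̇_C = 3.700 kW.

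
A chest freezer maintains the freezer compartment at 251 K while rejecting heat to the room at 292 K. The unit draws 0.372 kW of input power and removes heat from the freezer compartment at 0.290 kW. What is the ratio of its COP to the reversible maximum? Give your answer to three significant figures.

0.127

COP_actual = Q̇_C/Ẇ = 0.2900/0.3720 = 0.7796.
The reservoir spacing is ΔT = 292 − 251 = 41.00 K.
COP_Carnot = T_C/ΔT = 251.00/41.00 = 6.122.
η_II = COP_actual/COP_Carnot = 0.7796/6.122 = 0.1273.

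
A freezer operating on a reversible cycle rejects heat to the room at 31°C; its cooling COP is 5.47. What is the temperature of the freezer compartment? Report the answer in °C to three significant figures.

For a Carnot refrigerator COP_R = T_C/(T_H − T_C), so T_C = COP·T_H/(1 + COP).
With T_H = 304.15 K, T_C = 5.47 × 304.15/6.470 = 257.14 K.
Converting, 257.14 K = -16.01°C.

-16.0 °C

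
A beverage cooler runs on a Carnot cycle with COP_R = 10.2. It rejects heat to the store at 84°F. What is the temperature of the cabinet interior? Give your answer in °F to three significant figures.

For a Carnot refrigerator COP_R = T_C/(T_H − T_C), so T_C = COP·T_H/(1 + COP).
With T_H = 302.04 K, T_C = 10.2 × 302.04/11.20 = 275.07 K.
Converting, 275.07 K = 35.46°F.

35.5 °F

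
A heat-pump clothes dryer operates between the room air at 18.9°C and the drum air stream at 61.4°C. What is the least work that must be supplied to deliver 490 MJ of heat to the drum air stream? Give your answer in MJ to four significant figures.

62.25 MJ

In absolute terms T_C = 292.05 K and T_H = 334.55 K, so ΔT = 42.50 K.
The reversible limit is COP_HP = T_H/ΔT = 7.872, so W_min = Q_H/COP = Q_H·ΔT/T_H.
W_min = 490.0 × 42.50/334.55 = 62.25 MJ.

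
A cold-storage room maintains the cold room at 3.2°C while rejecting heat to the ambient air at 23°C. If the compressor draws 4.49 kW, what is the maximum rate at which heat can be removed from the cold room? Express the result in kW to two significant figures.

63 kW

In absolute terms T_C = 276.35 K and T_H = 296.15 K, so ΔT = 19.80 K.
COP_Carnot = T_C/ΔT = 276.35/19.80 = 13.96.
Q̇_max = COP_Carnot × Ẇ = 13.96 × 4.490 kW = 62.67 kW.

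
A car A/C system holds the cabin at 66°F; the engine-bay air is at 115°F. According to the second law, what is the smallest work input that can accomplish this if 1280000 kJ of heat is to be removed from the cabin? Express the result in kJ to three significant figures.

119000 kJ

In absolute terms T_C = 292.04 K and T_H = 319.26 K, so ΔT = 27.22 K.
The reversible limit is COP_R = T_C/ΔT = 10.73, so W_min = Q_C/COP = Q_C·ΔT/T_C.
W_min = 1280000 × 27.22/292.04 = 119300 kJ.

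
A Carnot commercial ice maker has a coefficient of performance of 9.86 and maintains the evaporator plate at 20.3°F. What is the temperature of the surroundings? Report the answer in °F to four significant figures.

COP_R = T_C/(T_H − T_C) gives T_H − T_C = T_C/COP.
With T_C = 266.65 K, T_H = 266.65 × (1 + 1/9.86) = 293.69 K.
Converting, 293.69 K = 68.98°F.

68.98 °F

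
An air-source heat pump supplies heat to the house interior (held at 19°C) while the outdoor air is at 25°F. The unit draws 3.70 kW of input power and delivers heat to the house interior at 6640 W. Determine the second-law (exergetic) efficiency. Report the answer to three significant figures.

0.141

Converting, Q̇_H = 6640 W = 6.640 kW, so COP_actual = Q̇_H/Ẇ = 6.640/3.700 = 1.795.
In absolute terms T_C = 269.26 K and T_H = 292.15 K, so ΔT = 22.89 K.
COP_Carnot = T_H/ΔT = 292.15/22.89 = 12.76.
η_II = COP_actual/COP_Carnot = 1.795/12.76 = 0.1406.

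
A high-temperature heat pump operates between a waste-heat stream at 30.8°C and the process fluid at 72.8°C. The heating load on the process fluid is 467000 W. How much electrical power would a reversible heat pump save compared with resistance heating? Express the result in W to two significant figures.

In absolute terms T_C = 303.95 K and T_H = 345.95 K, so ΔT = 42.00 K.
COP_Carnot = T_H/ΔT = 345.95/42.00 = 8.237.
Resistance heating needs Ẇ_res = Q̇_H = 467000 W; the reversible heat pump needs only Ẇ_hp = Q̇_H/COP = 56700 W.
Saving = 467000 − 56700 = 410300 W.

410000 W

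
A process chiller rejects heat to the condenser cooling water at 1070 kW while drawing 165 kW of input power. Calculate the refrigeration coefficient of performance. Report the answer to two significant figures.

5.5

The first law gives Q̇_H = Q̇_C + Ẇ, so the three rates are Q̇_C = 905.0, Q̇_H = 1070, Ẇ = 165.0 kW.
COP_R = Q̇_C/Ẇ = 905.0/165.0 = 5.485.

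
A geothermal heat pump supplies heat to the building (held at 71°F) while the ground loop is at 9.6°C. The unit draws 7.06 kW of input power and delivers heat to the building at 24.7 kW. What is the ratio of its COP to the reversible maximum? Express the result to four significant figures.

0.1432

COP_actual = Q̇_H/Ẇ = 24.70/7.060 = 3.499.
In absolute terms T_C = 282.75 K and T_H = 294.82 K, so ΔT = 12.07 K.
COP_Carnot = T_H/ΔT = 294.82/12.07 = 24.43.
η_II = COP_actual/COP_Carnot = 3.499/24.43 = 0.1432.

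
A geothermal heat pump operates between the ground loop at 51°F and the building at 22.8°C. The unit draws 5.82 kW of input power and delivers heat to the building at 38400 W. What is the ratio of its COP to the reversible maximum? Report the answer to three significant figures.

Converting, Q̇_H = 38400 W = 38.40 kW, so COP_actual = Q̇_H/Ẇ = 38.40/5.820 = 6.598.
In absolute terms T_C = 283.71 K and T_H = 295.95 K, so ΔT = 12.24 K.
COP_Carnot = T_H/ΔT = 295.95/12.24 = 24.17.
η_II = COP_actual/COP_Carnot = 6.598/24.17 = 0.2730.

0.273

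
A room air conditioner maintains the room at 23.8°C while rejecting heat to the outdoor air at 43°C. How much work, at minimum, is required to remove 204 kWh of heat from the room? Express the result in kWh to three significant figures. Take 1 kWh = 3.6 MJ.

In absolute terms T_C = 296.95 K and T_H = 316.15 K, so ΔT = 19.20 K.
The reversible limit is COP_R = T_C/ΔT = 15.47, so W_min = Q_C/COP = Q_C·ΔT/T_C.
W_min = 204.0 × 19.20/296.95 = 13.19 kWh.

13.2 kWh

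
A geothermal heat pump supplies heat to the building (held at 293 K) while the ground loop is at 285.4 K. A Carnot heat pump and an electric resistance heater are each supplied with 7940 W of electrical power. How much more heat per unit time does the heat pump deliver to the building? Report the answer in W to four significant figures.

The reservoir spacing is ΔT = 293 − 285.4 = 7.600 K.
COP_Carnot = T_H/ΔT = 293.00/7.600 = 38.55.
The heat pump delivers Q̇_H = COP × Ẇ = 306100 W; the resistance heater delivers Ẇ = 7940 W.
Extra = (COP − 1)·Ẇ = 298200 W.

298200 W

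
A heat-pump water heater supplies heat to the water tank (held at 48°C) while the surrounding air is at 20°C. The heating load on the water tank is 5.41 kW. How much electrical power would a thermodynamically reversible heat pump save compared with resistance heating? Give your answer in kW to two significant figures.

In absolute terms T_C = 293.15 K and T_H = 321.15 K, so ΔT = 28.00 K.
COP_Carnot = T_H/ΔT = 321.15/28.00 = 11.47.
Resistance heating needs Ẇ_res = Q̇_H = 5.410 kW; the reversible heat pump needs only Ẇ_hp = Q̇_H/COP = 0.4717 kW.
Saving = 5.410 − 0.4717 = 4.938 kW.

4.9 kW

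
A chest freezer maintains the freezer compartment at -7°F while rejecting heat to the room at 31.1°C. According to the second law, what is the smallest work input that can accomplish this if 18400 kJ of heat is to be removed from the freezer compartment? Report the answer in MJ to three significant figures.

In absolute terms T_C = 251.48 K and T_H = 304.25 K, so ΔT = 52.77 K.
The reversible limit is COP_R = T_C/ΔT = 4.766, so W_min = Q_C/COP = Q_C·ΔT/T_C.
W_min = 18400 × 52.77/251.48 = 3861 kJ = 3.861 MJ.

3.86 MJ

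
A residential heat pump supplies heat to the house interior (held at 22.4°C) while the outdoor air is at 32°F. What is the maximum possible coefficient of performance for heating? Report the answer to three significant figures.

13.2

In absolute terms T_C = 273.15 K and T_H = 295.55 K, so ΔT = 22.40 K.
For a reversible cycle, COP_Carnot = T_H/ΔT = 295.55/22.40 = 13.19.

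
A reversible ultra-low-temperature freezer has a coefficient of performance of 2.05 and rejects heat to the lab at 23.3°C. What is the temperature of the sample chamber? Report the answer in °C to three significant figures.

-73.9 °C

For a Carnot refrigerator COP_R = T_C/(T_H − T_C), so T_C = COP·T_H/(1 + COP).
With T_H = 296.45 K, T_C = 2.05 × 296.45/3.050 = 199.25 K.
Converting, 199.25 K = -73.90°C.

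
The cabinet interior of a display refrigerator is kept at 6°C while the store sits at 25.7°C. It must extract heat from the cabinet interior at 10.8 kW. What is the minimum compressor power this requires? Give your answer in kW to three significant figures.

In absolute terms T_C = 279.15 K and T_H = 298.85 K, so ΔT = 19.70 K.
COP_Carnot = T_C/ΔT = 279.15/19.70 = 14.17.
Ẇ_min = Q̇/COP_Carnot = 10.80/14.17 = 0.7622 kW.

0.762 kW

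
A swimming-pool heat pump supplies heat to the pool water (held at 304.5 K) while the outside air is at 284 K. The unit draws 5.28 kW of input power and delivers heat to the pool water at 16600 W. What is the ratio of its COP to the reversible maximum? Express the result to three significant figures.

Converting, Q̇_H = 16600 W = 16.60 kW, so COP_actual = Q̇_H/Ẇ = 16.60/5.280 = 3.144.
The reservoir spacing is ΔT = 304.5 − 284 = 20.50 K.
COP_Carnot = T_H/ΔT = 304.50/20.50 = 14.85.
η_II = COP_actual/COP_Carnot = 3.144/14.85 = 0.2117.

0.212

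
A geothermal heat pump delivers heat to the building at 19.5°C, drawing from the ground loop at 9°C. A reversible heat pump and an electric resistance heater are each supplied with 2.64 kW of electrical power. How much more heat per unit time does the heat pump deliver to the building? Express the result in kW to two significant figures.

In absolute terms T_C = 282.15 K and T_H = 292.65 K, so ΔT = 10.50 K.
COP_Carnot = T_H/ΔT = 292.65/10.50 = 27.87.
The heat pump delivers Q̇_H = COP × Ẇ = 73.58 kW; the resistance heater delivers Ẇ = 2.640 kW.
Extra = (COP − 1)·Ẇ = 70.94 kW.

71 kW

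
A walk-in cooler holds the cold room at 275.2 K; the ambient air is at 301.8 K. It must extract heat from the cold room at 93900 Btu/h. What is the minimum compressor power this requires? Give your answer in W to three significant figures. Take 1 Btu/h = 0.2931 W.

2660 W

The reservoir spacing is ΔT = 301.8 − 275.2 = 26.60 K.
COP_Carnot = T_C/ΔT = 275.20/26.60 = 10.35.
Ẇ_min = Q̇/COP_Carnot = 93900/10.35 = 9076 Btu/h = 2660 W.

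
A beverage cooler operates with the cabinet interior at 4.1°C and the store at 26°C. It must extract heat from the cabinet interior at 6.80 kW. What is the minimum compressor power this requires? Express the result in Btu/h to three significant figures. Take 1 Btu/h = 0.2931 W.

1830 Btu/h

In absolute terms T_C = 277.25 K and T_H = 299.15 K, so ΔT = 21.90 K.
COP_Carnot = T_C/ΔT = 277.25/21.90 = 12.66.
Ẇ_min = Q̇/COP_Carnot = 6.800/12.66 = 0.5371 kW = 1833 Btu/h.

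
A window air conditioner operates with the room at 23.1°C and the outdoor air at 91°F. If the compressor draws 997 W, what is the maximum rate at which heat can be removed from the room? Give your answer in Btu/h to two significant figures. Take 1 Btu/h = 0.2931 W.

In absolute terms T_C = 296.25 K and T_H = 305.93 K, so ΔT = 9.678 K.
COP_Carnot = T_C/ΔT = 296.25/9.678 = 30.61.
Q̇_max = COP_Carnot × Ẇ = 30.61 × 997.0 W = 30520 W = 104100 Btu/h.

100000 Btu/h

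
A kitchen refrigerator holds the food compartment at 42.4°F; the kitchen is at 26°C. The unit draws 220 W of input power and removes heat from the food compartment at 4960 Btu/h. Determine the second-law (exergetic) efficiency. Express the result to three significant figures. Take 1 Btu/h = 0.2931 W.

0.479

Converting, Q̇_C = 4960 Btu/h = 1454 W, so COP_actual = Q̇_C/Ẇ = 1454/220.0 = 6.608.
In absolute terms T_C = 278.93 K and T_H = 299.15 K, so ΔT = 20.22 K.
COP_Carnot = T_C/ΔT = 278.93/20.22 = 13.79.
η_II = COP_actual/COP_Carnot = 6.608/13.79 = 0.4791.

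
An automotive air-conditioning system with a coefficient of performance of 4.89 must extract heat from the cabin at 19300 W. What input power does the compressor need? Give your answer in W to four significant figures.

Ẇ = Q̇_C/COP = 19300/4.89 = 3947 W.

3947 W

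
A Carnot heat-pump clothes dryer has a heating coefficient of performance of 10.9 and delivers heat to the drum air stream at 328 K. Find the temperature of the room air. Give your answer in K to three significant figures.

COP_HP = T_H/(T_H − T_C) gives T_H − T_C = T_H/COP.
With T_H = 328.00 K, T_C = 328.00 × (1 − 1/10.9) = 297.91 K.

298 K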